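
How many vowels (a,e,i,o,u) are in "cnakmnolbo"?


Input: cnakmnolbo
Checking each character:
  'c' at position 0: consonant
  'n' at position 1: consonant
  'a' at position 2: vowel (running total: 1)
  'k' at position 3: consonant
  'm' at position 4: consonant
  'n' at position 5: consonant
  'o' at position 6: vowel (running total: 2)
  'l' at position 7: consonant
  'b' at position 8: consonant
  'o' at position 9: vowel (running total: 3)
Total vowels: 3

3


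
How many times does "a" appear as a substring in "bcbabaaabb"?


Searching for "a" in "bcbabaaabb"
Scanning each position:
  Position 0: "b" => no
  Position 1: "c" => no
  Position 2: "b" => no
  Position 3: "a" => MATCH
  Position 4: "b" => no
  Position 5: "a" => MATCH
  Position 6: "a" => MATCH
  Position 7: "a" => MATCH
  Position 8: "b" => no
  Position 9: "b" => no
Total occurrences: 4

4


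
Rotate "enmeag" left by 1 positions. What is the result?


Input: "enmeag", rotate left by 1
First 1 characters: "e"
Remaining characters: "nmeag"
Concatenate remaining + first: "nmeag" + "e" = "nmeage"

nmeage


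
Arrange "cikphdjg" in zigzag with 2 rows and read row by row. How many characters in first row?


Zigzag "cikphdjg" into 2 rows:
Placing characters:
  'c' => row 0
  'i' => row 1
  'k' => row 0
  'p' => row 1
  'h' => row 0
  'd' => row 1
  'j' => row 0
  'g' => row 1
Rows:
  Row 0: "ckhj"
  Row 1: "ipdg"
First row length: 4

4


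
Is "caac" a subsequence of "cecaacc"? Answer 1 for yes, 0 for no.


Check if "caac" is a subsequence of "cecaacc"
Greedy scan:
  Position 0 ('c'): matches sub[0] = 'c'
  Position 1 ('e'): no match needed
  Position 2 ('c'): no match needed
  Position 3 ('a'): matches sub[1] = 'a'
  Position 4 ('a'): matches sub[2] = 'a'
  Position 5 ('c'): matches sub[3] = 'c'
  Position 6 ('c'): no match needed
All 4 characters matched => is a subsequence

1


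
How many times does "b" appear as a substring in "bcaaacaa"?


Searching for "b" in "bcaaacaa"
Scanning each position:
  Position 0: "b" => MATCH
  Position 1: "c" => no
  Position 2: "a" => no
  Position 3: "a" => no
  Position 4: "a" => no
  Position 5: "c" => no
  Position 6: "a" => no
  Position 7: "a" => no
Total occurrences: 1

1


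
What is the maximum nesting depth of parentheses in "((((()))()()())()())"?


Input: "((((()))()()())()())"
Tracking depth:
  Position 0 '(': depth becomes 1
  Position 1 '(': depth becomes 2
  Position 2 '(': depth becomes 3
  Position 3 '(': depth becomes 4
  Position 4 '(': depth becomes 5
  Position 5 ')': depth becomes 4
  Position 6 ')': depth becomes 3
  Position 7 ')': depth becomes 2
  Position 8 '(': depth becomes 3
  Position 9 ')': depth becomes 2
  Position 10 '(': depth becomes 3
  Position 11 ')': depth becomes 2
  Position 12 '(': depth becomes 3
  Position 13 ')': depth becomes 2
  Position 14 ')': depth becomes 1
  Position 15 '(': depth becomes 2
  Position 16 ')': depth becomes 1
  Position 17 '(': depth becomes 2
  Position 18 ')': depth becomes 1
  Position 19 ')': depth becomes 0
Maximum depth reached: 5

5


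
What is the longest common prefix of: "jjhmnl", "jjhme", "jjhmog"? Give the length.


Words: jjhmnl, jjhme, jjhmog
  Position 0: all 'j' => match
  Position 1: all 'j' => match
  Position 2: all 'h' => match
  Position 3: all 'm' => match
  Position 4: ('n', 'e', 'o') => mismatch, stop
LCP = "jjhm" (length 4)

4


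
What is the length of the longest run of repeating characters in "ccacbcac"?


Input: "ccacbcac"
Scanning for longest run:
  Position 1 ('c'): continues run of 'c', length=2
  Position 2 ('a'): new char, reset run to 1
  Position 3 ('c'): new char, reset run to 1
  Position 4 ('b'): new char, reset run to 1
  Position 5 ('c'): new char, reset run to 1
  Position 6 ('a'): new char, reset run to 1
  Position 7 ('c'): new char, reset run to 1
Longest run: 'c' with length 2

2


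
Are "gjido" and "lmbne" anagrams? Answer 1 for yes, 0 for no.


Strings: "gjido", "lmbne"
Sorted first:  dgijo
Sorted second: belmn
Differ at position 0: 'd' vs 'b' => not anagrams

0


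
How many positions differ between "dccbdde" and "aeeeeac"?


Comparing "dccbdde" and "aeeeeac" position by position:
  Position 0: 'd' vs 'a' => DIFFER
  Position 1: 'c' vs 'e' => DIFFER
  Position 2: 'c' vs 'e' => DIFFER
  Position 3: 'b' vs 'e' => DIFFER
  Position 4: 'd' vs 'e' => DIFFER
  Position 5: 'd' vs 'a' => DIFFER
  Position 6: 'e' vs 'c' => DIFFER
Positions that differ: 7

7


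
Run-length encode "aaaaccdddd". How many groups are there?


Input: aaaaccdddd
Scanning for consecutive runs:
  Group 1: 'a' x 4 (positions 0-3)
  Group 2: 'c' x 2 (positions 4-5)
  Group 3: 'd' x 4 (positions 6-9)
Total groups: 3

3


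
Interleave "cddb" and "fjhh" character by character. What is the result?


Interleaving "cddb" and "fjhh":
  Position 0: 'c' from first, 'f' from second => "cf"
  Position 1: 'd' from first, 'j' from second => "dj"
  Position 2: 'd' from first, 'h' from second => "dh"
  Position 3: 'b' from first, 'h' from second => "bh"
Result: cfdjdhbh

cfdjdhbh


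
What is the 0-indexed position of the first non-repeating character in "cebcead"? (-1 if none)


Input: cebcead
Character frequencies:
  'a': 1
  'b': 1
  'c': 2
  'd': 1
  'e': 2
Scanning left to right for freq == 1:
  Position 0 ('c'): freq=2, skip
  Position 1 ('e'): freq=2, skip
  Position 2 ('b'): unique! => answer = 2

2


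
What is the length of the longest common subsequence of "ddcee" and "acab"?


LCS of "ddcee" and "acab"
DP table:
           a    c    a    b
      0    0    0    0    0
  d   0    0    0    0    0
  d   0    0    0    0    0
  c   0    0    1    1    1
  e   0    0    1    1    1
  e   0    0    1    1    1
LCS length = dp[5][4] = 1

1


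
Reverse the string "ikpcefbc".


Input: ikpcefbc
Reading characters right to left:
  Position 7: 'c'
  Position 6: 'b'
  Position 5: 'f'
  Position 4: 'e'
  Position 3: 'c'
  Position 2: 'p'
  Position 1: 'k'
  Position 0: 'i'
Reversed: cbfecpki

cbfecpki


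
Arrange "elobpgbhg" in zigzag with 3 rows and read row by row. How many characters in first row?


Zigzag "elobpgbhg" into 3 rows:
Placing characters:
  'e' => row 0
  'l' => row 1
  'o' => row 2
  'b' => row 1
  'p' => row 0
  'g' => row 1
  'b' => row 2
  'h' => row 1
  'g' => row 0
Rows:
  Row 0: "epg"
  Row 1: "lbgh"
  Row 2: "ob"
First row length: 3

3


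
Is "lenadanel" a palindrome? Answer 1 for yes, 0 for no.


Input: lenadanel
Reversed: lenadanel
  Compare pos 0 ('l') with pos 8 ('l'): match
  Compare pos 1 ('e') with pos 7 ('e'): match
  Compare pos 2 ('n') with pos 6 ('n'): match
  Compare pos 3 ('a') with pos 5 ('a'): match
Result: palindrome

1


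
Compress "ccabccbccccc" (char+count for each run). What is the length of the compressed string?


Input: ccabccbccccc
Runs:
  'c' x 2 => "c2"
  'a' x 1 => "a1"
  'b' x 1 => "b1"
  'c' x 2 => "c2"
  'b' x 1 => "b1"
  'c' x 5 => "c5"
Compressed: "c2a1b1c2b1c5"
Compressed length: 12

12


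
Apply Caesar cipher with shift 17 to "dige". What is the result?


Caesar cipher: shift "dige" by 17
  'd' (pos 3) + 17 = pos 20 = 'u'
  'i' (pos 8) + 17 = pos 25 = 'z'
  'g' (pos 6) + 17 = pos 23 = 'x'
  'e' (pos 4) + 17 = pos 21 = 'v'
Result: uzxv

uzxv


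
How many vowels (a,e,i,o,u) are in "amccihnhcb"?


Input: amccihnhcb
Checking each character:
  'a' at position 0: vowel (running total: 1)
  'm' at position 1: consonant
  'c' at position 2: consonant
  'c' at position 3: consonant
  'i' at position 4: vowel (running total: 2)
  'h' at position 5: consonant
  'n' at position 6: consonant
  'h' at position 7: consonant
  'c' at position 8: consonant
  'b' at position 9: consonant
Total vowels: 2

2


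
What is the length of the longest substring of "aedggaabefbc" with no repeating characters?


Input: "aedggaabefbc"
Sliding window (track last position of each char):
  Position 0 ('a'): window [0,0] length 1 -- new best
  Position 1 ('e'): window [0,1] length 2 -- new best
  Position 2 ('d'): window [0,2] length 3 -- new best
  Position 3 ('g'): window [0,3] length 4 -- new best
  Position 4 ('g'): repeat (last at 3), move window start to 4
  Position 4 ('g'): window [4,4] length 1
  Position 5 ('a'): window [4,5] length 2
  Position 6 ('a'): repeat (last at 5), move window start to 6
  Position 6 ('a'): window [6,6] length 1
  Position 7 ('b'): window [6,7] length 2
  Position 8 ('e'): window [6,8] length 3
  Position 9 ('f'): window [6,9] length 4
  Position 10 ('b'): repeat (last at 7), move window start to 8
  Position 10 ('b'): window [8,10] length 3
  Position 11 ('c'): window [8,11] length 4
Longest substring with no repeats: "aedg" with length 4

4


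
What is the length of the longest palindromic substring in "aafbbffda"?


Input: "aafbbffda"
Checking substrings for palindromes:
  [2:6] "fbbf" (len 4) => palindrome
  [0:2] "aa" (len 2) => palindrome
  [3:5] "bb" (len 2) => palindrome
  [5:7] "ff" (len 2) => palindrome
Longest palindromic substring: "fbbf" with length 4

4


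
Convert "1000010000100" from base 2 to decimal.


Input: "1000010000100" in base 2
Positional expansion:
  Digit '1' (value 1) x 2^12 = 4096
  Digit '0' (value 0) x 2^11 = 0
  Digit '0' (value 0) x 2^10 = 0
  Digit '0' (value 0) x 2^9 = 0
  Digit '0' (value 0) x 2^8 = 0
  Digit '1' (value 1) x 2^7 = 128
  Digit '0' (value 0) x 2^6 = 0
  Digit '0' (value 0) x 2^5 = 0
  Digit '0' (value 0) x 2^4 = 0
  Digit '0' (value 0) x 2^3 = 0
  Digit '1' (value 1) x 2^2 = 4
  Digit '0' (value 0) x 2^1 = 0
  Digit '0' (value 0) x 2^0 = 0
Sum = 4228

4228


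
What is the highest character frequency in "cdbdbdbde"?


Input: cdbdbdbde
Character counts:
  'b': 3
  'c': 1
  'd': 4
  'e': 1
Maximum frequency: 4

4


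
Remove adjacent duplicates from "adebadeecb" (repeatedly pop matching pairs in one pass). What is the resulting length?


Input: adebadeecb
Stack-based adjacent duplicate removal:
  Read 'a': push. Stack: a
  Read 'd': push. Stack: ad
  Read 'e': push. Stack: ade
  Read 'b': push. Stack: adeb
  Read 'a': push. Stack: adeba
  Read 'd': push. Stack: adebad
  Read 'e': push. Stack: adebade
  Read 'e': matches stack top 'e' => pop. Stack: adebad
  Read 'c': push. Stack: adebadc
  Read 'b': push. Stack: adebadcb
Final stack: "adebadcb" (length 8)

8


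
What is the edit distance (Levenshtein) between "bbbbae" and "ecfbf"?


Computing edit distance: "bbbbae" -> "ecfbf"
DP table:
           e    c    f    b    f
      0    1    2    3    4    5
  b   1    1    2    3    3    4
  b   2    2    2    3    3    4
  b   3    3    3    3    3    4
  b   4    4    4    4    3    4
  a   5    5    5    5    4    4
  e   6    5    6    6    5    5
Edit distance = dp[6][5] = 5

5


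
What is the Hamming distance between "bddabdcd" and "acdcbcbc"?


Comparing "bddabdcd" and "acdcbcbc" position by position:
  Position 0: 'b' vs 'a' => differ
  Position 1: 'd' vs 'c' => differ
  Position 2: 'd' vs 'd' => same
  Position 3: 'a' vs 'c' => differ
  Position 4: 'b' vs 'b' => same
  Position 5: 'd' vs 'c' => differ
  Position 6: 'c' vs 'b' => differ
  Position 7: 'd' vs 'c' => differ
Total differences (Hamming distance): 6

6


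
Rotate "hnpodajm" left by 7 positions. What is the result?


Input: "hnpodajm", rotate left by 7
First 7 characters: "hnpodaj"
Remaining characters: "m"
Concatenate remaining + first: "m" + "hnpodaj" = "mhnpodaj"

mhnpodaj


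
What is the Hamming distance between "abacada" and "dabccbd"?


Comparing "abacada" and "dabccbd" position by position:
  Position 0: 'a' vs 'd' => differ
  Position 1: 'b' vs 'a' => differ
  Position 2: 'a' vs 'b' => differ
  Position 3: 'c' vs 'c' => same
  Position 4: 'a' vs 'c' => differ
  Position 5: 'd' vs 'b' => differ
  Position 6: 'a' vs 'd' => differ
Total differences (Hamming distance): 6

6


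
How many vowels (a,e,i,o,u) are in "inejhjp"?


Input: inejhjp
Checking each character:
  'i' at position 0: vowel (running total: 1)
  'n' at position 1: consonant
  'e' at position 2: vowel (running total: 2)
  'j' at position 3: consonant
  'h' at position 4: consonant
  'j' at position 5: consonant
  'p' at position 6: consonant
Total vowels: 2

2


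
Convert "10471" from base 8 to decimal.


Input: "10471" in base 8
Positional expansion:
  Digit '1' (value 1) x 8^4 = 4096
  Digit '0' (value 0) x 8^3 = 0
  Digit '4' (value 4) x 8^2 = 256
  Digit '7' (value 7) x 8^1 = 56
  Digit '1' (value 1) x 8^0 = 1
Sum = 4409

4409


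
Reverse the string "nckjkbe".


Input: nckjkbe
Reading characters right to left:
  Position 6: 'e'
  Position 5: 'b'
  Position 4: 'k'
  Position 3: 'j'
  Position 2: 'k'
  Position 1: 'c'
  Position 0: 'n'
Reversed: ebkjkcn

ebkjkcn


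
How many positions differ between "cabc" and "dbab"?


Comparing "cabc" and "dbab" position by position:
  Position 0: 'c' vs 'd' => DIFFER
  Position 1: 'a' vs 'b' => DIFFER
  Position 2: 'b' vs 'a' => DIFFER
  Position 3: 'c' vs 'b' => DIFFER
Positions that differ: 4

4


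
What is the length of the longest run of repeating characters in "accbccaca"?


Input: "accbccaca"
Scanning for longest run:
  Position 1 ('c'): new char, reset run to 1
  Position 2 ('c'): continues run of 'c', length=2
  Position 3 ('b'): new char, reset run to 1
  Position 4 ('c'): new char, reset run to 1
  Position 5 ('c'): continues run of 'c', length=2
  Position 6 ('a'): new char, reset run to 1
  Position 7 ('c'): new char, reset run to 1
  Position 8 ('a'): new char, reset run to 1
Longest run: 'c' with length 2

2


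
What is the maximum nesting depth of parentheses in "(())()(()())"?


Input: "(())()(()())"
Tracking depth:
  Position 0 '(': depth becomes 1
  Position 1 '(': depth becomes 2
  Position 2 ')': depth becomes 1
  Position 3 ')': depth becomes 0
  Position 4 '(': depth becomes 1
  Position 5 ')': depth becomes 0
  Position 6 '(': depth becomes 1
  Position 7 '(': depth becomes 2
  Position 8 ')': depth becomes 1
  Position 9 '(': depth becomes 2
  Position 10 ')': depth becomes 1
  Position 11 ')': depth becomes 0
Maximum depth reached: 2

2


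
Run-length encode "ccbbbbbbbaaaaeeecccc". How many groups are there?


Input: ccbbbbbbbaaaaeeecccc
Scanning for consecutive runs:
  Group 1: 'c' x 2 (positions 0-1)
  Group 2: 'b' x 7 (positions 2-8)
  Group 3: 'a' x 4 (positions 9-12)
  Group 4: 'e' x 3 (positions 13-15)
  Group 5: 'c' x 4 (positions 16-19)
Total groups: 5

5


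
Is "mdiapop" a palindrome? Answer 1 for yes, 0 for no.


Input: mdiapop
Reversed: popaidm
  Compare pos 0 ('m') with pos 6 ('p'): MISMATCH
  Compare pos 1 ('d') with pos 5 ('o'): MISMATCH
  Compare pos 2 ('i') with pos 4 ('p'): MISMATCH
Result: not a palindrome

0


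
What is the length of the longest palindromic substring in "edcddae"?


Input: "edcddae"
Checking substrings for palindromes:
  [1:4] "dcd" (len 3) => palindrome
  [3:5] "dd" (len 2) => palindrome
Longest palindromic substring: "dcd" with length 3

3


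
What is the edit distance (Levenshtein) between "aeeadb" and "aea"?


Computing edit distance: "aeeadb" -> "aea"
DP table:
           a    e    a
      0    1    2    3
  a   1    0    1    2
  e   2    1    0    1
  e   3    2    1    1
  a   4    3    2    1
  d   5    4    3    2
  b   6    5    4    3
Edit distance = dp[6][3] = 3

3


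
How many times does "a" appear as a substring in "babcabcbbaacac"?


Searching for "a" in "babcabcbbaacac"
Scanning each position:
  Position 0: "b" => no
  Position 1: "a" => MATCH
  Position 2: "b" => no
  Position 3: "c" => no
  Position 4: "a" => MATCH
  Position 5: "b" => no
  Position 6: "c" => no
  Position 7: "b" => no
  Position 8: "b" => no
  Position 9: "a" => MATCH
  Position 10: "a" => MATCH
  Position 11: "c" => no
  Position 12: "a" => MATCH
  Position 13: "c" => no
Total occurrences: 5

5


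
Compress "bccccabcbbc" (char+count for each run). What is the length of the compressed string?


Input: bccccabcbbc
Runs:
  'b' x 1 => "b1"
  'c' x 4 => "c4"
  'a' x 1 => "a1"
  'b' x 1 => "b1"
  'c' x 1 => "c1"
  'b' x 2 => "b2"
  'c' x 1 => "c1"
Compressed: "b1c4a1b1c1b2c1"
Compressed length: 14

14


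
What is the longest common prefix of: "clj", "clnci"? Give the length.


Words: clj, clnci
  Position 0: all 'c' => match
  Position 1: all 'l' => match
  Position 2: ('j', 'n') => mismatch, stop
LCP = "cl" (length 2)

2


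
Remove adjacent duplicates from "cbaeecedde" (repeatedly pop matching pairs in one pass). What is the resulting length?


Input: cbaeecedde
Stack-based adjacent duplicate removal:
  Read 'c': push. Stack: c
  Read 'b': push. Stack: cb
  Read 'a': push. Stack: cba
  Read 'e': push. Stack: cbae
  Read 'e': matches stack top 'e' => pop. Stack: cba
  Read 'c': push. Stack: cbac
  Read 'e': push. Stack: cbace
  Read 'd': push. Stack: cbaced
  Read 'd': matches stack top 'd' => pop. Stack: cbace
  Read 'e': matches stack top 'e' => pop. Stack: cbac
Final stack: "cbac" (length 4)

4


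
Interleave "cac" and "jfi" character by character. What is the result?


Interleaving "cac" and "jfi":
  Position 0: 'c' from first, 'j' from second => "cj"
  Position 1: 'a' from first, 'f' from second => "af"
  Position 2: 'c' from first, 'i' from second => "ci"
Result: cjafci

cjafci


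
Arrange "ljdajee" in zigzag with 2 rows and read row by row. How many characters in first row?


Zigzag "ljdajee" into 2 rows:
Placing characters:
  'l' => row 0
  'j' => row 1
  'd' => row 0
  'a' => row 1
  'j' => row 0
  'e' => row 1
  'e' => row 0
Rows:
  Row 0: "ldje"
  Row 1: "jae"
First row length: 4

4


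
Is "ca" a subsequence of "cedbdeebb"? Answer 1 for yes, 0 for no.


Check if "ca" is a subsequence of "cedbdeebb"
Greedy scan:
  Position 0 ('c'): matches sub[0] = 'c'
  Position 1 ('e'): no match needed
  Position 2 ('d'): no match needed
  Position 3 ('b'): no match needed
  Position 4 ('d'): no match needed
  Position 5 ('e'): no match needed
  Position 6 ('e'): no match needed
  Position 7 ('b'): no match needed
  Position 8 ('b'): no match needed
Only matched 1/2 characters => not a subsequence

0


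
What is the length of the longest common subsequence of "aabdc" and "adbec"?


LCS of "aabdc" and "adbec"
DP table:
           a    d    b    e    c
      0    0    0    0    0    0
  a   0    1    1    1    1    1
  a   0    1    1    1    1    1
  b   0    1    1    2    2    2
  d   0    1    2    2    2    2
  c   0    1    2    2    2    3
LCS length = dp[5][5] = 3

3


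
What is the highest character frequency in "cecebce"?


Input: cecebce
Character counts:
  'b': 1
  'c': 3
  'e': 3
Maximum frequency: 3

3


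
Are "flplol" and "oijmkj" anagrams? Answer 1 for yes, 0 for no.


Strings: "flplol", "oijmkj"
Sorted first:  flllop
Sorted second: ijjkmo
Differ at position 0: 'f' vs 'i' => not anagrams

0


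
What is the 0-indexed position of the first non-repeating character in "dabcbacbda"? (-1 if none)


Input: dabcbacbda
Character frequencies:
  'a': 3
  'b': 3
  'c': 2
  'd': 2
Scanning left to right for freq == 1:
  Position 0 ('d'): freq=2, skip
  Position 1 ('a'): freq=3, skip
  Position 2 ('b'): freq=3, skip
  Position 3 ('c'): freq=2, skip
  Position 4 ('b'): freq=3, skip
  Position 5 ('a'): freq=3, skip
  Position 6 ('c'): freq=2, skip
  Position 7 ('b'): freq=3, skip
  Position 8 ('d'): freq=2, skip
  Position 9 ('a'): freq=3, skip
  No unique character found => answer = -1

-1


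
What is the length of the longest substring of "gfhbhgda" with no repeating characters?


Input: "gfhbhgda"
Sliding window (track last position of each char):
  Position 0 ('g'): window [0,0] length 1 -- new best
  Position 1 ('f'): window [0,1] length 2 -- new best
  Position 2 ('h'): window [0,2] length 3 -- new best
  Position 3 ('b'): window [0,3] length 4 -- new best
  Position 4 ('h'): repeat (last at 2), move window start to 3
  Position 4 ('h'): window [3,4] length 2
  Position 5 ('g'): window [3,5] length 3
  Position 6 ('d'): window [3,6] length 4
  Position 7 ('a'): window [3,7] length 5 -- new best
Longest substring with no repeats: "bhgda" with length 5

5


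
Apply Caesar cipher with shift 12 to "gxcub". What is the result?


Caesar cipher: shift "gxcub" by 12
  'g' (pos 6) + 12 = pos 18 = 's'
  'x' (pos 23) + 12 = pos 9 = 'j'
  'c' (pos 2) + 12 = pos 14 = 'o'
  'u' (pos 20) + 12 = pos 6 = 'g'
  'b' (pos 1) + 12 = pos 13 = 'n'
Result: sjogn

sjogn


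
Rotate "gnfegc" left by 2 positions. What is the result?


Input: "gnfegc", rotate left by 2
First 2 characters: "gn"
Remaining characters: "fegc"
Concatenate remaining + first: "fegc" + "gn" = "fegcgn"

fegcgn


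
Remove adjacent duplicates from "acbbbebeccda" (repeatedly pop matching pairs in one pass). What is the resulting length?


Input: acbbbebeccda
Stack-based adjacent duplicate removal:
  Read 'a': push. Stack: a
  Read 'c': push. Stack: ac
  Read 'b': push. Stack: acb
  Read 'b': matches stack top 'b' => pop. Stack: ac
  Read 'b': push. Stack: acb
  Read 'e': push. Stack: acbe
  Read 'b': push. Stack: acbeb
  Read 'e': push. Stack: acbebe
  Read 'c': push. Stack: acbebec
  Read 'c': matches stack top 'c' => pop. Stack: acbebe
  Read 'd': push. Stack: acbebed
  Read 'a': push. Stack: acbebeda
Final stack: "acbebeda" (length 8)

8


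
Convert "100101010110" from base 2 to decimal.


Input: "100101010110" in base 2
Positional expansion:
  Digit '1' (value 1) x 2^11 = 2048
  Digit '0' (value 0) x 2^10 = 0
  Digit '0' (value 0) x 2^9 = 0
  Digit '1' (value 1) x 2^8 = 256
  Digit '0' (value 0) x 2^7 = 0
  Digit '1' (value 1) x 2^6 = 64
  Digit '0' (value 0) x 2^5 = 0
  Digit '1' (value 1) x 2^4 = 16
  Digit '0' (value 0) x 2^3 = 0
  Digit '1' (value 1) x 2^2 = 4
  Digit '1' (value 1) x 2^1 = 2
  Digit '0' (value 0) x 2^0 = 0
Sum = 2390

2390


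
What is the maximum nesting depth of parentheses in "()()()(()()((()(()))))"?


Input: "()()()(()()((()(()))))"
Tracking depth:
  Position 0 '(': depth becomes 1
  Position 1 ')': depth becomes 0
  Position 2 '(': depth becomes 1
  Position 3 ')': depth becomes 0
  Position 4 '(': depth becomes 1
  Position 5 ')': depth becomes 0
  Position 6 '(': depth becomes 1
  Position 7 '(': depth becomes 2
  Position 8 ')': depth becomes 1
  Position 9 '(': depth becomes 2
  Position 10 ')': depth becomes 1
  Position 11 '(': depth becomes 2
  Position 12 '(': depth becomes 3
  Position 13 '(': depth becomes 4
  Position 14 ')': depth becomes 3
  Position 15 '(': depth becomes 4
  Position 16 '(': depth becomes 5
  Position 17 ')': depth becomes 4
  Position 18 ')': depth becomes 3
  Position 19 ')': depth becomes 2
  Position 20 ')': depth becomes 1
  Position 21 ')': depth becomes 0
Maximum depth reached: 5

5


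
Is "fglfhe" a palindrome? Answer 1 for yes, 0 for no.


Input: fglfhe
Reversed: ehflgf
  Compare pos 0 ('f') with pos 5 ('e'): MISMATCH
  Compare pos 1 ('g') with pos 4 ('h'): MISMATCH
  Compare pos 2 ('l') with pos 3 ('f'): MISMATCH
Result: not a palindrome

0


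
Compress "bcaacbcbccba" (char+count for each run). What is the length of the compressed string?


Input: bcaacbcbccba
Runs:
  'b' x 1 => "b1"
  'c' x 1 => "c1"
  'a' x 2 => "a2"
  'c' x 1 => "c1"
  'b' x 1 => "b1"
  'c' x 1 => "c1"
  'b' x 1 => "b1"
  'c' x 2 => "c2"
  'b' x 1 => "b1"
  'a' x 1 => "a1"
Compressed: "b1c1a2c1b1c1b1c2b1a1"
Compressed length: 20

20


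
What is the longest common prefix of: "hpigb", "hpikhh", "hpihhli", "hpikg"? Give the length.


Words: hpigb, hpikhh, hpihhli, hpikg
  Position 0: all 'h' => match
  Position 1: all 'p' => match
  Position 2: all 'i' => match
  Position 3: ('g', 'k', 'h', 'k') => mismatch, stop
LCP = "hpi" (length 3)

3


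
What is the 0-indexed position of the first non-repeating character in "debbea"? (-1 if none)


Input: debbea
Character frequencies:
  'a': 1
  'b': 2
  'd': 1
  'e': 2
Scanning left to right for freq == 1:
  Position 0 ('d'): unique! => answer = 0

0


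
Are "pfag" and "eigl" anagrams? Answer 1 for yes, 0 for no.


Strings: "pfag", "eigl"
Sorted first:  afgp
Sorted second: egil
Differ at position 0: 'a' vs 'e' => not anagrams

0


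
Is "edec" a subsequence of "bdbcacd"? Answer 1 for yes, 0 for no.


Check if "edec" is a subsequence of "bdbcacd"
Greedy scan:
  Position 0 ('b'): no match needed
  Position 1 ('d'): no match needed
  Position 2 ('b'): no match needed
  Position 3 ('c'): no match needed
  Position 4 ('a'): no match needed
  Position 5 ('c'): no match needed
  Position 6 ('d'): no match needed
Only matched 0/4 characters => not a subsequence

0


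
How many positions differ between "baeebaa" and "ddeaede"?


Comparing "baeebaa" and "ddeaede" position by position:
  Position 0: 'b' vs 'd' => DIFFER
  Position 1: 'a' vs 'd' => DIFFER
  Position 2: 'e' vs 'e' => same
  Position 3: 'e' vs 'a' => DIFFER
  Position 4: 'b' vs 'e' => DIFFER
  Position 5: 'a' vs 'd' => DIFFER
  Position 6: 'a' vs 'e' => DIFFER
Positions that differ: 6

6


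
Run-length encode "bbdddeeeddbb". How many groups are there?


Input: bbdddeeeddbb
Scanning for consecutive runs:
  Group 1: 'b' x 2 (positions 0-1)
  Group 2: 'd' x 3 (positions 2-4)
  Group 3: 'e' x 3 (positions 5-7)
  Group 4: 'd' x 2 (positions 8-9)
  Group 5: 'b' x 2 (positions 10-11)
Total groups: 5

5


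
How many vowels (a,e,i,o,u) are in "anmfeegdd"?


Input: anmfeegdd
Checking each character:
  'a' at position 0: vowel (running total: 1)
  'n' at position 1: consonant
  'm' at position 2: consonant
  'f' at position 3: consonant
  'e' at position 4: vowel (running total: 2)
  'e' at position 5: vowel (running total: 3)
  'g' at position 6: consonant
  'd' at position 7: consonant
  'd' at position 8: consonant
Total vowels: 3

3


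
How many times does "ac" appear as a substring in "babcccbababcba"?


Searching for "ac" in "babcccbababcba"
Scanning each position:
  Position 0: "ba" => no
  Position 1: "ab" => no
  Position 2: "bc" => no
  Position 3: "cc" => no
  Position 4: "cc" => no
  Position 5: "cb" => no
  Position 6: "ba" => no
  Position 7: "ab" => no
  Position 8: "ba" => no
  Position 9: "ab" => no
  Position 10: "bc" => no
  Position 11: "cb" => no
  Position 12: "ba" => no
Total occurrences: 0

0


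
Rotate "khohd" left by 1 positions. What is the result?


Input: "khohd", rotate left by 1
First 1 characters: "k"
Remaining characters: "hohd"
Concatenate remaining + first: "hohd" + "k" = "hohdk"

hohdk


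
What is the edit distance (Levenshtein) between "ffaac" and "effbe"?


Computing edit distance: "ffaac" -> "effbe"
DP table:
           e    f    f    b    e
      0    1    2    3    4    5
  f   1    1    1    2    3    4
  f   2    2    1    1    2    3
  a   3    3    2    2    2    3
  a   4    4    3    3    3    3
  c   5    5    4    4    4    4
Edit distance = dp[5][5] = 4

4


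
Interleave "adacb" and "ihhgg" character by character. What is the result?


Interleaving "adacb" and "ihhgg":
  Position 0: 'a' from first, 'i' from second => "ai"
  Position 1: 'd' from first, 'h' from second => "dh"
  Position 2: 'a' from first, 'h' from second => "ah"
  Position 3: 'c' from first, 'g' from second => "cg"
  Position 4: 'b' from first, 'g' from second => "bg"
Result: aidhahcgbg

aidhahcgbg


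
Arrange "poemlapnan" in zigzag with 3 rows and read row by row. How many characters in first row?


Zigzag "poemlapnan" into 3 rows:
Placing characters:
  'p' => row 0
  'o' => row 1
  'e' => row 2
  'm' => row 1
  'l' => row 0
  'a' => row 1
  'p' => row 2
  'n' => row 1
  'a' => row 0
  'n' => row 1
Rows:
  Row 0: "pla"
  Row 1: "omann"
  Row 2: "ep"
First row length: 3

3


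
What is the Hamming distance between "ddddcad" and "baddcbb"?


Comparing "ddddcad" and "baddcbb" position by position:
  Position 0: 'd' vs 'b' => differ
  Position 1: 'd' vs 'a' => differ
  Position 2: 'd' vs 'd' => same
  Position 3: 'd' vs 'd' => same
  Position 4: 'c' vs 'c' => same
  Position 5: 'a' vs 'b' => differ
  Position 6: 'd' vs 'b' => differ
Total differences (Hamming distance): 4

4


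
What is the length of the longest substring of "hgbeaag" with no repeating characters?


Input: "hgbeaag"
Sliding window (track last position of each char):
  Position 0 ('h'): window [0,0] length 1 -- new best
  Position 1 ('g'): window [0,1] length 2 -- new best
  Position 2 ('b'): window [0,2] length 3 -- new best
  Position 3 ('e'): window [0,3] length 4 -- new best
  Position 4 ('a'): window [0,4] length 5 -- new best
  Position 5 ('a'): repeat (last at 4), move window start to 5
  Position 5 ('a'): window [5,5] length 1
  Position 6 ('g'): window [5,6] length 2
Longest substring with no repeats: "hgbea" with length 5

5


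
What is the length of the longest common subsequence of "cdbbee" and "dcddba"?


LCS of "cdbbee" and "dcddba"
DP table:
           d    c    d    d    b    a
      0    0    0    0    0    0    0
  c   0    0    1    1    1    1    1
  d   0    1    1    2    2    2    2
  b   0    1    1    2    2    3    3
  b   0    1    1    2    2    3    3
  e   0    1    1    2    2    3    3
  e   0    1    1    2    2    3    3
LCS length = dp[6][6] = 3

3


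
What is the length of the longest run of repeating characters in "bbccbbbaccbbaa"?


Input: "bbccbbbaccbbaa"
Scanning for longest run:
  Position 1 ('b'): continues run of 'b', length=2
  Position 2 ('c'): new char, reset run to 1
  Position 3 ('c'): continues run of 'c', length=2
  Position 4 ('b'): new char, reset run to 1
  Position 5 ('b'): continues run of 'b', length=2
  Position 6 ('b'): continues run of 'b', length=3
  Position 7 ('a'): new char, reset run to 1
  Position 8 ('c'): new char, reset run to 1
  Position 9 ('c'): continues run of 'c', length=2
  Position 10 ('b'): new char, reset run to 1
  Position 11 ('b'): continues run of 'b', length=2
  Position 12 ('a'): new char, reset run to 1
  Position 13 ('a'): continues run of 'a', length=2
Longest run: 'b' with length 3

3


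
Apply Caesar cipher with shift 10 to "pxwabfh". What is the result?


Caesar cipher: shift "pxwabfh" by 10
  'p' (pos 15) + 10 = pos 25 = 'z'
  'x' (pos 23) + 10 = pos 7 = 'h'
  'w' (pos 22) + 10 = pos 6 = 'g'
  'a' (pos 0) + 10 = pos 10 = 'k'
  'b' (pos 1) + 10 = pos 11 = 'l'
  'f' (pos 5) + 10 = pos 15 = 'p'
  'h' (pos 7) + 10 = pos 17 = 'r'
Result: zhgklpr

zhgklpr


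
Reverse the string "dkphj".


Input: dkphj
Reading characters right to left:
  Position 4: 'j'
  Position 3: 'h'
  Position 2: 'p'
  Position 1: 'k'
  Position 0: 'd'
Reversed: jhpkd

jhpkd


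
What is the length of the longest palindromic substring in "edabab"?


Input: "edabab"
Checking substrings for palindromes:
  [2:5] "aba" (len 3) => palindrome
  [3:6] "bab" (len 3) => palindrome
Longest palindromic substring: "aba" with length 3

3


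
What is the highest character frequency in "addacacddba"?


Input: addacacddba
Character counts:
  'a': 4
  'b': 1
  'c': 2
  'd': 4
Maximum frequency: 4

4


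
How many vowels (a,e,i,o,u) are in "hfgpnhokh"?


Input: hfgpnhokh
Checking each character:
  'h' at position 0: consonant
  'f' at position 1: consonant
  'g' at position 2: consonant
  'p' at position 3: consonant
  'n' at position 4: consonant
  'h' at position 5: consonant
  'o' at position 6: vowel (running total: 1)
  'k' at position 7: consonant
  'h' at position 8: consonant
Total vowels: 1

1


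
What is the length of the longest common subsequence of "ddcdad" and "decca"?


LCS of "ddcdad" and "decca"
DP table:
           d    e    c    c    a
      0    0    0    0    0    0
  d   0    1    1    1    1    1
  d   0    1    1    1    1    1
  c   0    1    1    2    2    2
  d   0    1    1    2    2    2
  a   0    1    1    2    2    3
  d   0    1    1    2    2    3
LCS length = dp[6][5] = 3

3


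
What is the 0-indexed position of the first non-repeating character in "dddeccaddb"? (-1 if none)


Input: dddeccaddb
Character frequencies:
  'a': 1
  'b': 1
  'c': 2
  'd': 5
  'e': 1
Scanning left to right for freq == 1:
  Position 0 ('d'): freq=5, skip
  Position 1 ('d'): freq=5, skip
  Position 2 ('d'): freq=5, skip
  Position 3 ('e'): unique! => answer = 3

3


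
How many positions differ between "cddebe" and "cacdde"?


Comparing "cddebe" and "cacdde" position by position:
  Position 0: 'c' vs 'c' => same
  Position 1: 'd' vs 'a' => DIFFER
  Position 2: 'd' vs 'c' => DIFFER
  Position 3: 'e' vs 'd' => DIFFER
  Position 4: 'b' vs 'd' => DIFFER
  Position 5: 'e' vs 'e' => same
Positions that differ: 4

4


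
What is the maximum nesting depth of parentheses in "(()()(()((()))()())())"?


Input: "(()()(()((()))()())())"
Tracking depth:
  Position 0 '(': depth becomes 1
  Position 1 '(': depth becomes 2
  Position 2 ')': depth becomes 1
  Position 3 '(': depth becomes 2
  Position 4 ')': depth becomes 1
  Position 5 '(': depth becomes 2
  Position 6 '(': depth becomes 3
  Position 7 ')': depth becomes 2
  Position 8 '(': depth becomes 3
  Position 9 '(': depth becomes 4
  Position 10 '(': depth becomes 5
  Position 11 ')': depth becomes 4
  Position 12 ')': depth becomes 3
  Position 13 ')': depth becomes 2
  Position 14 '(': depth becomes 3
  Position 15 ')': depth becomes 2
  Position 16 '(': depth becomes 3
  Position 17 ')': depth becomes 2
  Position 18 ')': depth becomes 1
  Position 19 '(': depth becomes 2
  Position 20 ')': depth becomes 1
  Position 21 ')': depth becomes 0
Maximum depth reached: 5

5


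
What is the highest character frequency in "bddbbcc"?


Input: bddbbcc
Character counts:
  'b': 3
  'c': 2
  'd': 2
Maximum frequency: 3

3


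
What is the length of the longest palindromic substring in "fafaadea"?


Input: "fafaadea"
Checking substrings for palindromes:
  [0:3] "faf" (len 3) => palindrome
  [1:4] "afa" (len 3) => palindrome
  [3:5] "aa" (len 2) => palindrome
Longest palindromic substring: "faf" with length 3

3


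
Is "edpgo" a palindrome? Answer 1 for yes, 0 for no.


Input: edpgo
Reversed: ogpde
  Compare pos 0 ('e') with pos 4 ('o'): MISMATCH
  Compare pos 1 ('d') with pos 3 ('g'): MISMATCH
Result: not a palindrome

0


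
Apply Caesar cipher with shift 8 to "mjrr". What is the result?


Caesar cipher: shift "mjrr" by 8
  'm' (pos 12) + 8 = pos 20 = 'u'
  'j' (pos 9) + 8 = pos 17 = 'r'
  'r' (pos 17) + 8 = pos 25 = 'z'
  'r' (pos 17) + 8 = pos 25 = 'z'
Result: urzz

urzz


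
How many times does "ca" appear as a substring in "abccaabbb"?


Searching for "ca" in "abccaabbb"
Scanning each position:
  Position 0: "ab" => no
  Position 1: "bc" => no
  Position 2: "cc" => no
  Position 3: "ca" => MATCH
  Position 4: "aa" => no
  Position 5: "ab" => no
  Position 6: "bb" => no
  Position 7: "bb" => no
Total occurrences: 1

1


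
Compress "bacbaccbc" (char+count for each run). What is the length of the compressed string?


Input: bacbaccbc
Runs:
  'b' x 1 => "b1"
  'a' x 1 => "a1"
  'c' x 1 => "c1"
  'b' x 1 => "b1"
  'a' x 1 => "a1"
  'c' x 2 => "c2"
  'b' x 1 => "b1"
  'c' x 1 => "c1"
Compressed: "b1a1c1b1a1c2b1c1"
Compressed length: 16

16


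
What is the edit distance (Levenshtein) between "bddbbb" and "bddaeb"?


Computing edit distance: "bddbbb" -> "bddaeb"
DP table:
           b    d    d    a    e    b
      0    1    2    3    4    5    6
  b   1    0    1    2    3    4    5
  d   2    1    0    1    2    3    4
  d   3    2    1    0    1    2    3
  b   4    3    2    1    1    2    2
  b   5    4    3    2    2    2    2
  b   6    5    4    3    3    3    2
Edit distance = dp[6][6] = 2

2


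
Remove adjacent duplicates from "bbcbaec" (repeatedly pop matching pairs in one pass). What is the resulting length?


Input: bbcbaec
Stack-based adjacent duplicate removal:
  Read 'b': push. Stack: b
  Read 'b': matches stack top 'b' => pop. Stack: (empty)
  Read 'c': push. Stack: c
  Read 'b': push. Stack: cb
  Read 'a': push. Stack: cba
  Read 'e': push. Stack: cbae
  Read 'c': push. Stack: cbaec
Final stack: "cbaec" (length 5)

5


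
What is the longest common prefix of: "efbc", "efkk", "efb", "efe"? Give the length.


Words: efbc, efkk, efb, efe
  Position 0: all 'e' => match
  Position 1: all 'f' => match
  Position 2: ('b', 'k', 'b', 'e') => mismatch, stop
LCP = "ef" (length 2)

2


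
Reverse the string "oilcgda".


Input: oilcgda
Reading characters right to left:
  Position 6: 'a'
  Position 5: 'd'
  Position 4: 'g'
  Position 3: 'c'
  Position 2: 'l'
  Position 1: 'i'
  Position 0: 'o'
Reversed: adgclio

adgclio


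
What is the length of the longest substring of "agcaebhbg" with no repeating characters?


Input: "agcaebhbg"
Sliding window (track last position of each char):
  Position 0 ('a'): window [0,0] length 1 -- new best
  Position 1 ('g'): window [0,1] length 2 -- new best
  Position 2 ('c'): window [0,2] length 3 -- new best
  Position 3 ('a'): repeat (last at 0), move window start to 1
  Position 3 ('a'): window [1,3] length 3
  Position 4 ('e'): window [1,4] length 4 -- new best
  Position 5 ('b'): window [1,5] length 5 -- new best
  Position 6 ('h'): window [1,6] length 6 -- new best
  Position 7 ('b'): repeat (last at 5), move window start to 6
  Position 7 ('b'): window [6,7] length 2
  Position 8 ('g'): window [6,8] length 3
Longest substring with no repeats: "gcaebh" with length 6

6


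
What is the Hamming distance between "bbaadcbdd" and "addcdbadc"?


Comparing "bbaadcbdd" and "addcdbadc" position by position:
  Position 0: 'b' vs 'a' => differ
  Position 1: 'b' vs 'd' => differ
  Position 2: 'a' vs 'd' => differ
  Position 3: 'a' vs 'c' => differ
  Position 4: 'd' vs 'd' => same
  Position 5: 'c' vs 'b' => differ
  Position 6: 'b' vs 'a' => differ
  Position 7: 'd' vs 'd' => same
  Position 8: 'd' vs 'c' => differ
Total differences (Hamming distance): 7

7


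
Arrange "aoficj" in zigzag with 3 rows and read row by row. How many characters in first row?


Zigzag "aoficj" into 3 rows:
Placing characters:
  'a' => row 0
  'o' => row 1
  'f' => row 2
  'i' => row 1
  'c' => row 0
  'j' => row 1
Rows:
  Row 0: "ac"
  Row 1: "oij"
  Row 2: "f"
First row length: 2

2


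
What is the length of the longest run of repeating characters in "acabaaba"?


Input: "acabaaba"
Scanning for longest run:
  Position 1 ('c'): new char, reset run to 1
  Position 2 ('a'): new char, reset run to 1
  Position 3 ('b'): new char, reset run to 1
  Position 4 ('a'): new char, reset run to 1
  Position 5 ('a'): continues run of 'a', length=2
  Position 6 ('b'): new char, reset run to 1
  Position 7 ('a'): new char, reset run to 1
Longest run: 'a' with length 2

2


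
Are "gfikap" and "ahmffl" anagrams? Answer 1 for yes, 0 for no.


Strings: "gfikap", "ahmffl"
Sorted first:  afgikp
Sorted second: affhlm
Differ at position 2: 'g' vs 'f' => not anagrams

0


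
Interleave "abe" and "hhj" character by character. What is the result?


Interleaving "abe" and "hhj":
  Position 0: 'a' from first, 'h' from second => "ah"
  Position 1: 'b' from first, 'h' from second => "bh"
  Position 2: 'e' from first, 'j' from second => "ej"
Result: ahbhej

ahbhej


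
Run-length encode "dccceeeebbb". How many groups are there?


Input: dccceeeebbb
Scanning for consecutive runs:
  Group 1: 'd' x 1 (positions 0-0)
  Group 2: 'c' x 3 (positions 1-3)
  Group 3: 'e' x 4 (positions 4-7)
  Group 4: 'b' x 3 (positions 8-10)
Total groups: 4

4


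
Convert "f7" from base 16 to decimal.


Input: "f7" in base 16
Positional expansion:
  Digit 'f' (value 15) x 16^1 = 240
  Digit '7' (value 7) x 16^0 = 7
Sum = 247

247


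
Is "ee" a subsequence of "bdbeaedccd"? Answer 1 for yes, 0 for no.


Check if "ee" is a subsequence of "bdbeaedccd"
Greedy scan:
  Position 0 ('b'): no match needed
  Position 1 ('d'): no match needed
  Position 2 ('b'): no match needed
  Position 3 ('e'): matches sub[0] = 'e'
  Position 4 ('a'): no match needed
  Position 5 ('e'): matches sub[1] = 'e'
  Position 6 ('d'): no match needed
  Position 7 ('c'): no match needed
  Position 8 ('c'): no match needed
  Position 9 ('d'): no match needed
All 2 characters matched => is a subsequence

1
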